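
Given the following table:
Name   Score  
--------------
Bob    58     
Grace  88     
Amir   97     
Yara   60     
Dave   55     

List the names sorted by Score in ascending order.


Sorting by Score (ascending):
  Dave: 55
  Bob: 58
  Yara: 60
  Grace: 88
  Amir: 97


ANSWER: Dave, Bob, Yara, Grace, Amir


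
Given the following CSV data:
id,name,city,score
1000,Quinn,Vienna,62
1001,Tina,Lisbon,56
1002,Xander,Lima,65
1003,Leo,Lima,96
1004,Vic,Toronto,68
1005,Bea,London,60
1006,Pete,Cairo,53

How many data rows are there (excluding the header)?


Counting rows (excluding header):
Header: id,name,city,score
Data rows: 7

ANSWER: 7


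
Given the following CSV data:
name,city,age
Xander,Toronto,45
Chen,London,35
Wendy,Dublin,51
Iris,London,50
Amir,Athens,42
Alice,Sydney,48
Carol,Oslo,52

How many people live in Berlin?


Scanning city column for 'Berlin':
Total matches: 0

ANSWER: 0


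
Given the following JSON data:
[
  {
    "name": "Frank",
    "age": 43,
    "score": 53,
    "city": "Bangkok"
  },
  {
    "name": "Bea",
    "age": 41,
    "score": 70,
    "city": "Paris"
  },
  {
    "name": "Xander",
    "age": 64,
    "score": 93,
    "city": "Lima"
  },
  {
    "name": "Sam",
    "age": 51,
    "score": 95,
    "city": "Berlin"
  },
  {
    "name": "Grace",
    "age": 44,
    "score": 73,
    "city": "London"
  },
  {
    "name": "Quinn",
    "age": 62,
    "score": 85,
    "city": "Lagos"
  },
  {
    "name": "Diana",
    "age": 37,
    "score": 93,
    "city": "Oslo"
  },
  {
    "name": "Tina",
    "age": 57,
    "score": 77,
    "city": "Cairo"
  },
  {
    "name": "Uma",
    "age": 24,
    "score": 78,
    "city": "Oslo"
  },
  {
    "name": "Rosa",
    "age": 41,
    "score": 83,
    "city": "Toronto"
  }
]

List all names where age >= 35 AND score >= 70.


Checking both conditions:
  Frank (age=43, score=53) -> no
  Bea (age=41, score=70) -> YES
  Xander (age=64, score=93) -> YES
  Sam (age=51, score=95) -> YES
  Grace (age=44, score=73) -> YES
  Quinn (age=62, score=85) -> YES
  Diana (age=37, score=93) -> YES
  Tina (age=57, score=77) -> YES
  Uma (age=24, score=78) -> no
  Rosa (age=41, score=83) -> YES


ANSWER: Bea, Xander, Sam, Grace, Quinn, Diana, Tina, Rosa


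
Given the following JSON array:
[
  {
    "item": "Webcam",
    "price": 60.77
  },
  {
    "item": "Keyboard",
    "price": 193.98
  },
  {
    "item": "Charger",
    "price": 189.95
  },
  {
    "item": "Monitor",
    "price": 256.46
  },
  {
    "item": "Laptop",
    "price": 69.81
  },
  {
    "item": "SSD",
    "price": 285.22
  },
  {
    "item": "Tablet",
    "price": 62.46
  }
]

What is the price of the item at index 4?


Array index 4 -> Laptop
price = 69.81

ANSWER: 69.81


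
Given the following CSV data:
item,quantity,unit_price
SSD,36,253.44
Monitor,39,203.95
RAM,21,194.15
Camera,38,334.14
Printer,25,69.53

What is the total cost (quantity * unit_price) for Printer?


Row: Printer
quantity = 25
unit_price = 69.53
total = 25 * 69.53 = 1738.25

ANSWER: 1738.25


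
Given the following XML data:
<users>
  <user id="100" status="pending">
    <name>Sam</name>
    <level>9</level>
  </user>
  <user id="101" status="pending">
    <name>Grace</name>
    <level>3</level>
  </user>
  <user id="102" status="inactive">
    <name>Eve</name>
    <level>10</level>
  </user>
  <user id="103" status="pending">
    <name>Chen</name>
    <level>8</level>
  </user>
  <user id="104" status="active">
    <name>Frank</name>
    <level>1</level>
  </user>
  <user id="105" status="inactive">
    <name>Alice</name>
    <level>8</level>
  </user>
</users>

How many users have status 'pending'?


Counting users with status='pending':
  Sam (id=100) -> MATCH
  Grace (id=101) -> MATCH
  Chen (id=103) -> MATCH
Count: 3

ANSWER: 3


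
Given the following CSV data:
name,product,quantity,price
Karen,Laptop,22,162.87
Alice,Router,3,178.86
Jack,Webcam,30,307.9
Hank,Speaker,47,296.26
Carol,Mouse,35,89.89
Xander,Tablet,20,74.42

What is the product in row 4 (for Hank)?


Row 4: Hank
Column 'product' = Speaker

ANSWER: Speaker


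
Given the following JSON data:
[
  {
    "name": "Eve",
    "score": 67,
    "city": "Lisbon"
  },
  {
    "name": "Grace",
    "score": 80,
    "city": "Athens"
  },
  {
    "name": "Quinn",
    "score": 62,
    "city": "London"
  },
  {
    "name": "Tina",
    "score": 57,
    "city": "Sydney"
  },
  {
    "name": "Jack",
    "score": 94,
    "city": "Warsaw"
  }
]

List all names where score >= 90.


Filtering records where score >= 90:
  Eve (score=67) -> no
  Grace (score=80) -> no
  Quinn (score=62) -> no
  Tina (score=57) -> no
  Jack (score=94) -> YES


ANSWER: Jack


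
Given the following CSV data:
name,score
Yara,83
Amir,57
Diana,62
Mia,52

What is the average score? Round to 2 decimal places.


Scores: 83, 57, 62, 52
Sum = 254
Count = 4
Average = 254 / 4 = 63.50

ANSWER: 63.50


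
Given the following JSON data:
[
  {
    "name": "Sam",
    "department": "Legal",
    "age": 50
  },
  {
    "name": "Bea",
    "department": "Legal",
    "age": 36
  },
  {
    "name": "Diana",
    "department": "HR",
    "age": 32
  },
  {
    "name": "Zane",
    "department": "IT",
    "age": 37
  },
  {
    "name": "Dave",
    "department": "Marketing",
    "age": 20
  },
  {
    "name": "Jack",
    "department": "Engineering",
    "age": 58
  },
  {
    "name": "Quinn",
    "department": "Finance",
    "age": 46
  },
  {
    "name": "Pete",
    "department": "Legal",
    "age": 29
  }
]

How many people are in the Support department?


Scanning records for department = Support
  No matches found
Count: 0

ANSWER: 0


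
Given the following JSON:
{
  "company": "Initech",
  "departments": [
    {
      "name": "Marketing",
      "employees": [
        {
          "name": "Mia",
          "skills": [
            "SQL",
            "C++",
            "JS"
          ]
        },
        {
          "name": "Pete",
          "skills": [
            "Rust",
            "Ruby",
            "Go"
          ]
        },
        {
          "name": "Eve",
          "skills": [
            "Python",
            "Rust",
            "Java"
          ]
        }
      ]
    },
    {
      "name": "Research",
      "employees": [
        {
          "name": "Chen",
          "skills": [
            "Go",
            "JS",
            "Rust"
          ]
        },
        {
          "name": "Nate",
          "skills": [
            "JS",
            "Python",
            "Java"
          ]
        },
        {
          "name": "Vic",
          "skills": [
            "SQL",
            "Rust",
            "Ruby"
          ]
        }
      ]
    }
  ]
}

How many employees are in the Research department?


Path: departments[1].employees
Count: 3

ANSWER: 3


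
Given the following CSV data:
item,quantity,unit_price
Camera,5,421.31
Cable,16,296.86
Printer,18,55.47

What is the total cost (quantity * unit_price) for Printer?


Row: Printer
quantity = 18
unit_price = 55.47
total = 18 * 55.47 = 998.46

ANSWER: 998.46


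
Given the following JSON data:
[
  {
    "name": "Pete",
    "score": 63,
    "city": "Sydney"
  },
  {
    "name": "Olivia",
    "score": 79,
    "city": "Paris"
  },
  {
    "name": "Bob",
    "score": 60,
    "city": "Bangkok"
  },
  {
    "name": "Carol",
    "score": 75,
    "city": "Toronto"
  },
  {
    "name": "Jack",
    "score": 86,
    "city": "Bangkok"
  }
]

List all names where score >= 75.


Filtering records where score >= 75:
  Pete (score=63) -> no
  Olivia (score=79) -> YES
  Bob (score=60) -> no
  Carol (score=75) -> YES
  Jack (score=86) -> YES


ANSWER: Olivia, Carol, Jack


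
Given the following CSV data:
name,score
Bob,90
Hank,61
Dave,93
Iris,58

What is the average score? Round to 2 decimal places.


Scores: 90, 61, 93, 58
Sum = 302
Count = 4
Average = 302 / 4 = 75.50

ANSWER: 75.50


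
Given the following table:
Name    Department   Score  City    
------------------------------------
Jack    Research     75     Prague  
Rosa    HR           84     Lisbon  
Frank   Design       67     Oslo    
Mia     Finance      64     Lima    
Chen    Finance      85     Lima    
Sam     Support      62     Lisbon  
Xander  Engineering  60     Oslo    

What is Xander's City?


Row 7: Xander
City = Oslo

ANSWER: Oslo


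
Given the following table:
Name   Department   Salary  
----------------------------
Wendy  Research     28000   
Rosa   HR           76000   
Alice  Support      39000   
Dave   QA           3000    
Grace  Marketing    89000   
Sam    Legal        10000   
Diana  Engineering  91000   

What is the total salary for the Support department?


Support department members:
  Alice: 39000
Total = 39000 = 39000

ANSWER: 39000


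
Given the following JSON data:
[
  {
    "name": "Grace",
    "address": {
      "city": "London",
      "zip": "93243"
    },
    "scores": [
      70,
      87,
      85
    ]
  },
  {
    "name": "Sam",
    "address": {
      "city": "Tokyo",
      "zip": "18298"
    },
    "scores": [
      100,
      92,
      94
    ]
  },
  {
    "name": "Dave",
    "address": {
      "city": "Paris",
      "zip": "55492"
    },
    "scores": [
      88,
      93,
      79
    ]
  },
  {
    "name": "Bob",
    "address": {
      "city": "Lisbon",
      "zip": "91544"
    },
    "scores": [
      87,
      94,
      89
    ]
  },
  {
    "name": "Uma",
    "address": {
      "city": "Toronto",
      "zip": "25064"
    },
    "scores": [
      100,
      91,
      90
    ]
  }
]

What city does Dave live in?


Path: records[2].address.city
Value: Paris

ANSWER: Paris


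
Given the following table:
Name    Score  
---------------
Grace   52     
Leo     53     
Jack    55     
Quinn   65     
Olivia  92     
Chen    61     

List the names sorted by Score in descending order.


Sorting by Score (descending):
  Olivia: 92
  Quinn: 65
  Chen: 61
  Jack: 55
  Leo: 53
  Grace: 52


ANSWER: Olivia, Quinn, Chen, Jack, Leo, Grace


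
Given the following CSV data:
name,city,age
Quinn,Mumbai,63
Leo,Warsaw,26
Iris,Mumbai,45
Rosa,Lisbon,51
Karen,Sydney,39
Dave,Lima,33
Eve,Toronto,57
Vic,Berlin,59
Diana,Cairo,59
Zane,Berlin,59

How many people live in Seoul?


Scanning city column for 'Seoul':
Total matches: 0

ANSWER: 0


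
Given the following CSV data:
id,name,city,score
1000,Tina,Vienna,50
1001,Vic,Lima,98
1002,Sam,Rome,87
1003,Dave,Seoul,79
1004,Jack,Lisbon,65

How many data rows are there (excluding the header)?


Counting rows (excluding header):
Header: id,name,city,score
Data rows: 5

ANSWER: 5


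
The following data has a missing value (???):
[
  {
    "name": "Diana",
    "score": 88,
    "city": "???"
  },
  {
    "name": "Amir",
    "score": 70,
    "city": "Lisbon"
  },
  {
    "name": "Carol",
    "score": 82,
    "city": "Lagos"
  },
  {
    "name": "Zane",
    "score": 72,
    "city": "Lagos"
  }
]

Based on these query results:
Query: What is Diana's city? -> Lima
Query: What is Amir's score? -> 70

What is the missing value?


The missing value is Diana's city
From query: Diana's city = Lima

ANSWER: Lima


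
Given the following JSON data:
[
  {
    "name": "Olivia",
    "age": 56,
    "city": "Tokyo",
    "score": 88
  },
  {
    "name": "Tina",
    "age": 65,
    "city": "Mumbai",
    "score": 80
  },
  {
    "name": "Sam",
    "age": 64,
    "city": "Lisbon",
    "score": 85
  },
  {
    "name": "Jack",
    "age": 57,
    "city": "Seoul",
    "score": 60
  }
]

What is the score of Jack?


Looking up record where name = Jack
Record index: 3
Field 'score' = 60

ANSWER: 60


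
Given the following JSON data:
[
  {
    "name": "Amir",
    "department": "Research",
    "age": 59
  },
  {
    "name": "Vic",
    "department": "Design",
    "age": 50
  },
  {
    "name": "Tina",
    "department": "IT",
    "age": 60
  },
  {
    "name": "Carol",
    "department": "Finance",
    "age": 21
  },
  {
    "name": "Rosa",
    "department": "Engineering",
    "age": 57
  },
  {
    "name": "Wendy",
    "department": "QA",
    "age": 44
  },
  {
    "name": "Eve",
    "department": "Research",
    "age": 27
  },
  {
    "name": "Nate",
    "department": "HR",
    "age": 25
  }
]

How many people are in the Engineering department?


Scanning records for department = Engineering
  Record 4: Rosa
Count: 1

ANSWER: 1


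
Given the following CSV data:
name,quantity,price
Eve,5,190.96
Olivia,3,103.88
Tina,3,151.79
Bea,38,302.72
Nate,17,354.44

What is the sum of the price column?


Values in 'price' column:
  Row 1: 190.96
  Row 2: 103.88
  Row 3: 151.79
  Row 4: 302.72
  Row 5: 354.44
Sum = 190.96 + 103.88 + 151.79 + 302.72 + 354.44 = 1103.79

ANSWER: 1103.79


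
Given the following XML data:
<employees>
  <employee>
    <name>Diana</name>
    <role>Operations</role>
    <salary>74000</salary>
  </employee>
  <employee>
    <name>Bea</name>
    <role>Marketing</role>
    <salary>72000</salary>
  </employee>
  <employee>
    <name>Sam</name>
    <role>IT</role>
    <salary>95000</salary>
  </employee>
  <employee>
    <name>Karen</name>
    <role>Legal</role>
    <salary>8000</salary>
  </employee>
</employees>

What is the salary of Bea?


Searching for <employee> with <name>Bea</name>
Found at position 2
<salary>72000</salary>

ANSWER: 72000


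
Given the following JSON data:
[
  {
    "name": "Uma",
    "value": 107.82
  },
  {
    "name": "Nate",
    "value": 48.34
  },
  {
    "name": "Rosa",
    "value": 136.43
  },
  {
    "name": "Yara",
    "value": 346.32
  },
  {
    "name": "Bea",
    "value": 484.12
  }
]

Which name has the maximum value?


Comparing values:
  Uma: 107.82
  Nate: 48.34
  Rosa: 136.43
  Yara: 346.32
  Bea: 484.12
Maximum: Bea (484.12)

ANSWER: Bea


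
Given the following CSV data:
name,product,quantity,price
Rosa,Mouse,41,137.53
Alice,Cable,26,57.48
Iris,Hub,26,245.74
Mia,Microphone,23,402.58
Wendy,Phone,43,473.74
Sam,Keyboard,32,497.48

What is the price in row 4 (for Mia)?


Row 4: Mia
Column 'price' = 402.58

ANSWER: 402.58


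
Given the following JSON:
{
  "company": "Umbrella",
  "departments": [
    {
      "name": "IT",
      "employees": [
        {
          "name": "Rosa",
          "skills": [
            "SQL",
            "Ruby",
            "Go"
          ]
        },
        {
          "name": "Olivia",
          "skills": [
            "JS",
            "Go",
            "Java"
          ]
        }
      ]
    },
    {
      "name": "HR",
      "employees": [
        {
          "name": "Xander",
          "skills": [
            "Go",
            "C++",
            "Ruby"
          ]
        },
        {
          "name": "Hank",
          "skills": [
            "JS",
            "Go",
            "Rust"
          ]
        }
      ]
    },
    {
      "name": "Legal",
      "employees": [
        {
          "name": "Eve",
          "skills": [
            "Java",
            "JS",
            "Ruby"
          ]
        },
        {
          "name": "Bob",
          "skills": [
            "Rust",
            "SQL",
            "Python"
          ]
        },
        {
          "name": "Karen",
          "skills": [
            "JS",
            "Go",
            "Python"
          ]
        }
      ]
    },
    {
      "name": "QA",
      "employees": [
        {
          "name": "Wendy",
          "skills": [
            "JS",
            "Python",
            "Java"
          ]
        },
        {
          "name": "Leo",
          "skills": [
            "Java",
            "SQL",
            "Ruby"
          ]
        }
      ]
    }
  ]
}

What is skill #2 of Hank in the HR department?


Path: departments[1].employees[1].skills[1]
Value: Go

ANSWER: Go


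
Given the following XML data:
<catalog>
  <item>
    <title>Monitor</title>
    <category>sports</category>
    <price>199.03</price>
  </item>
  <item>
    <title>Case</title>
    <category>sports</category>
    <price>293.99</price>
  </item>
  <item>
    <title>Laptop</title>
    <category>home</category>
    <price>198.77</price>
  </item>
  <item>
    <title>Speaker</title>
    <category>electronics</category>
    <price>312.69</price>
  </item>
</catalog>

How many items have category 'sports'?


Scanning <item> elements for <category>sports</category>:
  Item 1: Monitor -> MATCH
  Item 2: Case -> MATCH
Count: 2

ANSWER: 2


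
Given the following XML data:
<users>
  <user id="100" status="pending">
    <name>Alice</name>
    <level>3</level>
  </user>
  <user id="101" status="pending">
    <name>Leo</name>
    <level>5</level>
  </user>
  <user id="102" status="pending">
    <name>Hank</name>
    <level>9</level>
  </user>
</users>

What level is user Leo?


Finding user: Leo
<level>5</level>

ANSWER: 5


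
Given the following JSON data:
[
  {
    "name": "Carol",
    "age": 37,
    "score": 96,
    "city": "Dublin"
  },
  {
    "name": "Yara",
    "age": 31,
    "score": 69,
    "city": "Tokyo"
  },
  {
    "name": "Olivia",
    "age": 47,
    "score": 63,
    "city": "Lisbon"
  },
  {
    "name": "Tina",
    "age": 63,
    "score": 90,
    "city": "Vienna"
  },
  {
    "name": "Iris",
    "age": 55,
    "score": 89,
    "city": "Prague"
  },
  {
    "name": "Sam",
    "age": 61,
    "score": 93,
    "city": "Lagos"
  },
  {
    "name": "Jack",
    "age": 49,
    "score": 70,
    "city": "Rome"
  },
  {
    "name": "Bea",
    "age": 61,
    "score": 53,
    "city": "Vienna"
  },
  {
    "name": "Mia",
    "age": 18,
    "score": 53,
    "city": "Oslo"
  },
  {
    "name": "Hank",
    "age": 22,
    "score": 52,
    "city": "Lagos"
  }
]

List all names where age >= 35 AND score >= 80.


Checking both conditions:
  Carol (age=37, score=96) -> YES
  Yara (age=31, score=69) -> no
  Olivia (age=47, score=63) -> no
  Tina (age=63, score=90) -> YES
  Iris (age=55, score=89) -> YES
  Sam (age=61, score=93) -> YES
  Jack (age=49, score=70) -> no
  Bea (age=61, score=53) -> no
  Mia (age=18, score=53) -> no
  Hank (age=22, score=52) -> no


ANSWER: Carol, Tina, Iris, Sam


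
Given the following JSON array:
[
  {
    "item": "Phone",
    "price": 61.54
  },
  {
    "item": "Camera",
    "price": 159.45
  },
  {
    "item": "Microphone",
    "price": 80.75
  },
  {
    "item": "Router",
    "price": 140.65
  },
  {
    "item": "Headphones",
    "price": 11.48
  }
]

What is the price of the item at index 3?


Array index 3 -> Router
price = 140.65

ANSWER: 140.65


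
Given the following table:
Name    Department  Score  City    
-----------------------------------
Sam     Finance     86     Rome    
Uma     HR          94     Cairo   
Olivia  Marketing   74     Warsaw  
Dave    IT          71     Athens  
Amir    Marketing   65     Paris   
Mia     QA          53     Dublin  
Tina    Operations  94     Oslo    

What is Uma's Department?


Row 2: Uma
Department = HR

ANSWER: HR


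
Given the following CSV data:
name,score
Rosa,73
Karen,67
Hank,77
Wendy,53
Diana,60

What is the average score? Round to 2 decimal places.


Scores: 73, 67, 77, 53, 60
Sum = 330
Count = 5
Average = 330 / 5 = 66.00

ANSWER: 66.00


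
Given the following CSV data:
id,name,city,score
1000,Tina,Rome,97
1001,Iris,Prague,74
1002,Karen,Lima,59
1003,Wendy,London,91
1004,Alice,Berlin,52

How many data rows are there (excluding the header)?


Counting rows (excluding header):
Header: id,name,city,score
Data rows: 5

ANSWER: 5


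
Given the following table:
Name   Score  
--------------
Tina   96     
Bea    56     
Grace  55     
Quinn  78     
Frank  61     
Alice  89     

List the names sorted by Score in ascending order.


Sorting by Score (ascending):
  Grace: 55
  Bea: 56
  Frank: 61
  Quinn: 78
  Alice: 89
  Tina: 96


ANSWER: Grace, Bea, Frank, Quinn, Alice, Tina


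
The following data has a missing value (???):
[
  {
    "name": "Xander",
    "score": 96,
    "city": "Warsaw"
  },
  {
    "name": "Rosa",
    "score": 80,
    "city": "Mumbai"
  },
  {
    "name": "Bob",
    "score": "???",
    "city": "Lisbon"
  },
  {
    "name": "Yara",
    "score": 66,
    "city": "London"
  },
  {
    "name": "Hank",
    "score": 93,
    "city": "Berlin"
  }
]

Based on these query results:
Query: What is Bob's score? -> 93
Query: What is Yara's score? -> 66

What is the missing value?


The missing value is Bob's score
From query: Bob's score = 93

ANSWER: 93


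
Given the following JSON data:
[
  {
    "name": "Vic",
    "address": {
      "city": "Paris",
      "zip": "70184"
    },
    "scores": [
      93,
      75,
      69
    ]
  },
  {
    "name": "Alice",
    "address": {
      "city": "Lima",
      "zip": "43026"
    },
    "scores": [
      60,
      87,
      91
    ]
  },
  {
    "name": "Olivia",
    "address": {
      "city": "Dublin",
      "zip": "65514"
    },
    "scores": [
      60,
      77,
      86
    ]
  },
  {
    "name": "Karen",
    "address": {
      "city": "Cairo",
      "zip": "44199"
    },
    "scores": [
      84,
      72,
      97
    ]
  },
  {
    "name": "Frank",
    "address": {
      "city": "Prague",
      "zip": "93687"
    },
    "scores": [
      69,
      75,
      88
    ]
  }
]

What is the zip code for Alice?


Path: records[1].address.zip
Value: 43026

ANSWER: 43026


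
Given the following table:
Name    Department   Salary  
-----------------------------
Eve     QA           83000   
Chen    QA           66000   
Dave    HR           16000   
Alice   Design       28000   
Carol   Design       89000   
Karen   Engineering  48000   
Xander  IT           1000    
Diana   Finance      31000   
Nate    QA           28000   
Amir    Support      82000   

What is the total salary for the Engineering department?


Engineering department members:
  Karen: 48000
Total = 48000 = 48000

ANSWER: 48000


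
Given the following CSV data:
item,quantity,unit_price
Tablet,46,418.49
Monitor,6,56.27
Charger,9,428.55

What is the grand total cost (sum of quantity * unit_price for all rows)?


Computing row totals:
  Tablet: 46 * 418.49 = 19250.54
  Monitor: 6 * 56.27 = 337.62
  Charger: 9 * 428.55 = 3856.95
Grand total = 19250.54 + 337.62 + 3856.95 = 23445.11

ANSWER: 23445.11


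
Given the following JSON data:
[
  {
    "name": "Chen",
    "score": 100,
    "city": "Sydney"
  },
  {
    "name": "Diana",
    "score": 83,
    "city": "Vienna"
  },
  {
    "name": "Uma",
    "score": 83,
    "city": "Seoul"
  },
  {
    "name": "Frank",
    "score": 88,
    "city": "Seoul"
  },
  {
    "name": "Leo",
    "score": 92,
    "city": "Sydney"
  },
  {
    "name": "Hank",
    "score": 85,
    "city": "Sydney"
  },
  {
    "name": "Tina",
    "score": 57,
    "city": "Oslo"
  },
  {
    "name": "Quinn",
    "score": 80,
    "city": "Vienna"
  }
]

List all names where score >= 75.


Filtering records where score >= 75:
  Chen (score=100) -> YES
  Diana (score=83) -> YES
  Uma (score=83) -> YES
  Frank (score=88) -> YES
  Leo (score=92) -> YES
  Hank (score=85) -> YES
  Tina (score=57) -> no
  Quinn (score=80) -> YES


ANSWER: Chen, Diana, Uma, Frank, Leo, Hank, Quinn


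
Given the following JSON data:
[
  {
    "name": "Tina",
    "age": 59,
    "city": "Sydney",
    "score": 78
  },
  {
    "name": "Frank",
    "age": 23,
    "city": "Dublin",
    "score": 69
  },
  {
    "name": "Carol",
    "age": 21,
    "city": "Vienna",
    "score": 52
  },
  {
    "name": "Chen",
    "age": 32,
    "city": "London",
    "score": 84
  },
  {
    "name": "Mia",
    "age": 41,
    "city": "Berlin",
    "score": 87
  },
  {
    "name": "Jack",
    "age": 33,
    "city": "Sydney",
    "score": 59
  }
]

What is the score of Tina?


Looking up record where name = Tina
Record index: 0
Field 'score' = 78

ANSWER: 78


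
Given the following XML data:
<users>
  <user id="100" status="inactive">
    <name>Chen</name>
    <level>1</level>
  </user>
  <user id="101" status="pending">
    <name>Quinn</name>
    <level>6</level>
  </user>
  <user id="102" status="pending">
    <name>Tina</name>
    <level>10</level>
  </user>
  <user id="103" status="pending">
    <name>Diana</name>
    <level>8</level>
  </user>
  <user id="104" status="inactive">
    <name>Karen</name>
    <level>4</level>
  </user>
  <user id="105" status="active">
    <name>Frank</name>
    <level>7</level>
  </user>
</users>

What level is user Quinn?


Finding user: Quinn
<level>6</level>

ANSWER: 6


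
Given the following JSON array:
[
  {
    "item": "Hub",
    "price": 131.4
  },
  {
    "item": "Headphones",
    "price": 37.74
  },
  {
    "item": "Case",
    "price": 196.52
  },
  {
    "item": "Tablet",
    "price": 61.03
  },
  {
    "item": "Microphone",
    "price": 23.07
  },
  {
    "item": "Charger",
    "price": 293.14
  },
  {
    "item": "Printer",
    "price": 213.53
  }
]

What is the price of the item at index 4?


Array index 4 -> Microphone
price = 23.07

ANSWER: 23.07


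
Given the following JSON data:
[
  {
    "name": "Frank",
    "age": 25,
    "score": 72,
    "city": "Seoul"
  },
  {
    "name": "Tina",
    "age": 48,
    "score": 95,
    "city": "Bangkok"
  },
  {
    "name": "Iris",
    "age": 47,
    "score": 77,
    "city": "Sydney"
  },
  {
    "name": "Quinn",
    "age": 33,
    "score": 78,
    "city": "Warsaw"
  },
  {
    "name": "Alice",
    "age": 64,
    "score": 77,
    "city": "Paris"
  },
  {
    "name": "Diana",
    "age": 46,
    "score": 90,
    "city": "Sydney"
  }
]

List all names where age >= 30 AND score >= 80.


Checking both conditions:
  Frank (age=25, score=72) -> no
  Tina (age=48, score=95) -> YES
  Iris (age=47, score=77) -> no
  Quinn (age=33, score=78) -> no
  Alice (age=64, score=77) -> no
  Diana (age=46, score=90) -> YES


ANSWER: Tina, Diana


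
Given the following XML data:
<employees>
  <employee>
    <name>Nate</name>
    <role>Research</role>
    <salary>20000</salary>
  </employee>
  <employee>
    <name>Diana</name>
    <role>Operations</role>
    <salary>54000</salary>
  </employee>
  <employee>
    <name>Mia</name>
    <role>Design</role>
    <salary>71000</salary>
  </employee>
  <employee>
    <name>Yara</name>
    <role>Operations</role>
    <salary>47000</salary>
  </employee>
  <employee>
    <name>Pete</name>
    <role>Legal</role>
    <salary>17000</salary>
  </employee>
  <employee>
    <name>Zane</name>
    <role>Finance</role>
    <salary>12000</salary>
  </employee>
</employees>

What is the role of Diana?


Searching for <employee> with <name>Diana</name>
Found at position 2
<role>Operations</role>

ANSWER: Operations


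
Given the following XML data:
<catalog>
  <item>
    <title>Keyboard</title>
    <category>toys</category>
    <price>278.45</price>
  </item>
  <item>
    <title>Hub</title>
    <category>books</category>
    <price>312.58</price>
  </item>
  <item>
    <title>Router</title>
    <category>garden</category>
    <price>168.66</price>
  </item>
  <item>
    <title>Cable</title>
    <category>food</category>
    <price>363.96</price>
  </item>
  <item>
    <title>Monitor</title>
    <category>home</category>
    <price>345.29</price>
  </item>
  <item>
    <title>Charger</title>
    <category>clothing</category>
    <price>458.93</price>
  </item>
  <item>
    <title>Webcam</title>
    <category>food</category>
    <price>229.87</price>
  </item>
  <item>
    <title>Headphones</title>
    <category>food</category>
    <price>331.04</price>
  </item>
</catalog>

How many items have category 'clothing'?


Scanning <item> elements for <category>clothing</category>:
  Item 6: Charger -> MATCH
Count: 1

ANSWER: 1


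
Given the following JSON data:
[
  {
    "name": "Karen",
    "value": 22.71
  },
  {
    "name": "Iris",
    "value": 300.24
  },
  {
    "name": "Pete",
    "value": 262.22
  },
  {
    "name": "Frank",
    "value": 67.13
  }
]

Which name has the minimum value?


Comparing values:
  Karen: 22.71
  Iris: 300.24
  Pete: 262.22
  Frank: 67.13
Minimum: Karen (22.71)

ANSWER: Karen


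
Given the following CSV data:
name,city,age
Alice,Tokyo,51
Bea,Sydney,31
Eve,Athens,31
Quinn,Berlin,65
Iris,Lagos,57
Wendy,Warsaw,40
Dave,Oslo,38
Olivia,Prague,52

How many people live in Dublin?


Scanning city column for 'Dublin':
Total matches: 0

ANSWER: 0


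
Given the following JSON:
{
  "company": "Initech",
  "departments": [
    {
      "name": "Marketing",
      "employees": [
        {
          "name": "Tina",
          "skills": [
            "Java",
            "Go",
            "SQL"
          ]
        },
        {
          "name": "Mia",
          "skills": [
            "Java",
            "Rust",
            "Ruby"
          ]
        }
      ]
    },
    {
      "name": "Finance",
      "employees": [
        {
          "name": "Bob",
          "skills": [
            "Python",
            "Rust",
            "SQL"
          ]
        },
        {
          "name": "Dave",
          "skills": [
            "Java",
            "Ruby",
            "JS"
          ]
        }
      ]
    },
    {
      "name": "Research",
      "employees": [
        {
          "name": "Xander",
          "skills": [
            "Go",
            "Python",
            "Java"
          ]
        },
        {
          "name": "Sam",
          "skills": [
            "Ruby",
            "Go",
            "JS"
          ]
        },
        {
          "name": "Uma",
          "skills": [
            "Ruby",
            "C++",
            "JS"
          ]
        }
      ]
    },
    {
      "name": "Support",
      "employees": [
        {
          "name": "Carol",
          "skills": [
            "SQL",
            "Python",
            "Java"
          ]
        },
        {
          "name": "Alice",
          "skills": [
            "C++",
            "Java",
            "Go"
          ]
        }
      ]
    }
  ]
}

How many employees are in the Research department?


Path: departments[2].employees
Count: 3

ANSWER: 3


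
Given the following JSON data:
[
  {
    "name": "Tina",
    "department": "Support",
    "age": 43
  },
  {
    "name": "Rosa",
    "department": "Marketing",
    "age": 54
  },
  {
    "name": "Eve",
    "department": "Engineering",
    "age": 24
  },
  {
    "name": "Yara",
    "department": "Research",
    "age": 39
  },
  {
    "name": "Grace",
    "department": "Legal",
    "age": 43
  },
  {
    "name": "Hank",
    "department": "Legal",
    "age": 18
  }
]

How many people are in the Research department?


Scanning records for department = Research
  Record 3: Yara
Count: 1

ANSWER: 1


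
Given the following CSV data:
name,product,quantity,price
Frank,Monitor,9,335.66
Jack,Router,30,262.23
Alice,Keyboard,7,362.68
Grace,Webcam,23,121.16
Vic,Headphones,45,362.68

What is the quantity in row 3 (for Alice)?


Row 3: Alice
Column 'quantity' = 7

ANSWER: 7


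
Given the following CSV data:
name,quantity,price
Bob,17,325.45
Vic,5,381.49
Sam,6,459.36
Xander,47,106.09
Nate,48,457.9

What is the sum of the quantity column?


Values in 'quantity' column:
  Row 1: 17
  Row 2: 5
  Row 3: 6
  Row 4: 47
  Row 5: 48
Sum = 17 + 5 + 6 + 47 + 48 = 123

ANSWER: 123


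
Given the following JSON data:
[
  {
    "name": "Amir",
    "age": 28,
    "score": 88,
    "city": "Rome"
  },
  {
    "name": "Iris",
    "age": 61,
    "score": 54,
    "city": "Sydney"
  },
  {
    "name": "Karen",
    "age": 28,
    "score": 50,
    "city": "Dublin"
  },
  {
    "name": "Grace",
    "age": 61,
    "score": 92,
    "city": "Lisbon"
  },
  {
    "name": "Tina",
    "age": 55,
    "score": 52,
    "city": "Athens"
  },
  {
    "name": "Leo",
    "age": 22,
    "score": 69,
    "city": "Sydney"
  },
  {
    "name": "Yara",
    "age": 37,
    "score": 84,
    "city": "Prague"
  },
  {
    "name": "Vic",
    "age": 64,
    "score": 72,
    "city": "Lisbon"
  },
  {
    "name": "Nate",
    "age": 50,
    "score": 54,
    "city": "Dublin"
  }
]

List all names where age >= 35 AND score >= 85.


Checking both conditions:
  Amir (age=28, score=88) -> no
  Iris (age=61, score=54) -> no
  Karen (age=28, score=50) -> no
  Grace (age=61, score=92) -> YES
  Tina (age=55, score=52) -> no
  Leo (age=22, score=69) -> no
  Yara (age=37, score=84) -> no
  Vic (age=64, score=72) -> no
  Nate (age=50, score=54) -> no


ANSWER: Grace


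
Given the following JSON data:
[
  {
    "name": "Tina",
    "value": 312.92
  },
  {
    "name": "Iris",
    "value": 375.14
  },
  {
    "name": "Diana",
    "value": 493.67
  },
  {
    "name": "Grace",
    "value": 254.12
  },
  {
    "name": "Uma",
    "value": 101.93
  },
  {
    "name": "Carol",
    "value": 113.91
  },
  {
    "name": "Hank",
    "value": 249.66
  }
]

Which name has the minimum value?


Comparing values:
  Tina: 312.92
  Iris: 375.14
  Diana: 493.67
  Grace: 254.12
  Uma: 101.93
  Carol: 113.91
  Hank: 249.66
Minimum: Uma (101.93)

ANSWER: Uma


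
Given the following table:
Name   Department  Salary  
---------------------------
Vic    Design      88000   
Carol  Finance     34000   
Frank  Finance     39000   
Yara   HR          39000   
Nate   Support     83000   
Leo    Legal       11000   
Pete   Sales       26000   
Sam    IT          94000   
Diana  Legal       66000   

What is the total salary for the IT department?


IT department members:
  Sam: 94000
Total = 94000 = 94000

ANSWER: 94000


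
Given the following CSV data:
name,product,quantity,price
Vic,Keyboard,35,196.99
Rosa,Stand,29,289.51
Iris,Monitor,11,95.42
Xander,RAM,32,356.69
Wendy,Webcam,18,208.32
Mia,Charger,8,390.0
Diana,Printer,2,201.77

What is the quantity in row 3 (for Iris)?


Row 3: Iris
Column 'quantity' = 11

ANSWER: 11


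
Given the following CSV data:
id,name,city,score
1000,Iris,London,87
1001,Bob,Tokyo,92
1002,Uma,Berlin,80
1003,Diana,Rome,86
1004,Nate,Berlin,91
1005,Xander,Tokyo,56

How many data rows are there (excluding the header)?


Counting rows (excluding header):
Header: id,name,city,score
Data rows: 6

ANSWER: 6


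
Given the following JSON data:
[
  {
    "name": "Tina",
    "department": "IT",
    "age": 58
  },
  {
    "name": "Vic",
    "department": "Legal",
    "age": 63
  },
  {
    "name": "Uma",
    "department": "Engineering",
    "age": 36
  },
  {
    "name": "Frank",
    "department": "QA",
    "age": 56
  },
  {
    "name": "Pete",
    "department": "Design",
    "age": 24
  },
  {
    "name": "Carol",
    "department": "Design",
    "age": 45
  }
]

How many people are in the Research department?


Scanning records for department = Research
  No matches found
Count: 0

ANSWER: 0


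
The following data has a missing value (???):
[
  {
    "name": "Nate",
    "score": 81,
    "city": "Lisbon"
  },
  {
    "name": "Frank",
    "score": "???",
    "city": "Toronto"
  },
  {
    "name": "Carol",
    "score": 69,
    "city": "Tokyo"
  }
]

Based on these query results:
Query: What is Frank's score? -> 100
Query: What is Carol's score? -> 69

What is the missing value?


The missing value is Frank's score
From query: Frank's score = 100

ANSWER: 100


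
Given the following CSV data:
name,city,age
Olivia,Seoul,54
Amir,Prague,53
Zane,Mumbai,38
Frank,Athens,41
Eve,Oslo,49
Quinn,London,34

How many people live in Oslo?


Scanning city column for 'Oslo':
  Row 5: Eve -> MATCH
Total matches: 1

ANSWER: 1


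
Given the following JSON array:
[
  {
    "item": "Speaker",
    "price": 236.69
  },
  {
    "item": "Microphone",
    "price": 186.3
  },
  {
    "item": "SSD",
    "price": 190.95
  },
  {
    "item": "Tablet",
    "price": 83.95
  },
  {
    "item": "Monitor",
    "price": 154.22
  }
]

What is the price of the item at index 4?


Array index 4 -> Monitor
price = 154.22

ANSWER: 154.22


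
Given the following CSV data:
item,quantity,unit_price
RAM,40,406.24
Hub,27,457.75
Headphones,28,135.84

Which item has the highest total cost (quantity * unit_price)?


Computing row totals:
  RAM: 16249.6
  Hub: 12359.25
  Headphones: 3803.52
Maximum: RAM (16249.6)

ANSWER: RAM


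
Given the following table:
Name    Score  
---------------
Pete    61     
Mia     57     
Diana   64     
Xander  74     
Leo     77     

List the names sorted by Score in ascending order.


Sorting by Score (ascending):
  Mia: 57
  Pete: 61
  Diana: 64
  Xander: 74
  Leo: 77


ANSWER: Mia, Pete, Diana, Xander, Leo


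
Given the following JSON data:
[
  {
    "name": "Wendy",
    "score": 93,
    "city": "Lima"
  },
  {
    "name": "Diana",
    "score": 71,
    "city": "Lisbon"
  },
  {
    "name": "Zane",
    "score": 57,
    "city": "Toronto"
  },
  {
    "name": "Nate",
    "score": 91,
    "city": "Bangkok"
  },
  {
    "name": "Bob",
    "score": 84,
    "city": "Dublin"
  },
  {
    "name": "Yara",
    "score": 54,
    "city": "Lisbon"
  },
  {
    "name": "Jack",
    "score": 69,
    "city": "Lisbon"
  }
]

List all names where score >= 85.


Filtering records where score >= 85:
  Wendy (score=93) -> YES
  Diana (score=71) -> no
  Zane (score=57) -> no
  Nate (score=91) -> YES
  Bob (score=84) -> no
  Yara (score=54) -> no
  Jack (score=69) -> no


ANSWER: Wendy, Nate


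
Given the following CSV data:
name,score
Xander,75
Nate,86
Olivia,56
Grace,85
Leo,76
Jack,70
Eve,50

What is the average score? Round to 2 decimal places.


Scores: 75, 86, 56, 85, 76, 70, 50
Sum = 498
Count = 7
Average = 498 / 7 = 71.14

ANSWER: 71.14


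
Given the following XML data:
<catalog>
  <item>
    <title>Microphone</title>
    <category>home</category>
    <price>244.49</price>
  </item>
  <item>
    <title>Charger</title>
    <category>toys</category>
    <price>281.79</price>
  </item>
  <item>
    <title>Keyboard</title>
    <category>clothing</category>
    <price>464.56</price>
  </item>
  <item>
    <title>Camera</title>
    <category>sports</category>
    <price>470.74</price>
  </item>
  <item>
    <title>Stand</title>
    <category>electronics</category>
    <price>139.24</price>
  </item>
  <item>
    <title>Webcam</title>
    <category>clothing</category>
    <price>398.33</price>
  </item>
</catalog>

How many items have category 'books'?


Scanning <item> elements for <category>books</category>:
Count: 0

ANSWER: 0


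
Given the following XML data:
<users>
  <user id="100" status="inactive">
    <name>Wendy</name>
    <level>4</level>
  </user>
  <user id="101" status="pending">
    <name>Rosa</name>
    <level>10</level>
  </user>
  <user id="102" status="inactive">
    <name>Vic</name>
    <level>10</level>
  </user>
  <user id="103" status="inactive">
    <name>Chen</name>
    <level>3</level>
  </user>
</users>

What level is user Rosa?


Finding user: Rosa
<level>10</level>

ANSWER: 10


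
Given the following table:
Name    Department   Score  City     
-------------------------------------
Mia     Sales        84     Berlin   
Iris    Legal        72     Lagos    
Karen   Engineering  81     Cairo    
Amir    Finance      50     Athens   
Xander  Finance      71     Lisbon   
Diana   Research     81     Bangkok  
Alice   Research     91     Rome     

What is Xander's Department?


Row 5: Xander
Department = Finance

ANSWER: Finance


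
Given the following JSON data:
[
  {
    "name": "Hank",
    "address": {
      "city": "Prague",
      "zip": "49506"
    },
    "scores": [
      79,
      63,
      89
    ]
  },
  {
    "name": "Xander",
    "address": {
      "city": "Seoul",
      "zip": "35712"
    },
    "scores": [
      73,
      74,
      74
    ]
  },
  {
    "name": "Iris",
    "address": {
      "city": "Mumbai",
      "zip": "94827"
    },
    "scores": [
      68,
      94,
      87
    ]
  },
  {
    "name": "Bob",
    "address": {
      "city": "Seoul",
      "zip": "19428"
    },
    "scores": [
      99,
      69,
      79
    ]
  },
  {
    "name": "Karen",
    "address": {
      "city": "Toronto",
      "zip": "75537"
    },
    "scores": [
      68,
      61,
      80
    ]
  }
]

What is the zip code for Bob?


Path: records[3].address.zip
Value: 19428

ANSWER: 19428


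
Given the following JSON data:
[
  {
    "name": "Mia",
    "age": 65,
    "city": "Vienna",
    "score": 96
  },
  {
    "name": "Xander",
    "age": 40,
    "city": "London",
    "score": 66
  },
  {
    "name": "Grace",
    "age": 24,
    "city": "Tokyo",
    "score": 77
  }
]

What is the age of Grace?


Looking up record where name = Grace
Record index: 2
Field 'age' = 24

ANSWER: 24
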